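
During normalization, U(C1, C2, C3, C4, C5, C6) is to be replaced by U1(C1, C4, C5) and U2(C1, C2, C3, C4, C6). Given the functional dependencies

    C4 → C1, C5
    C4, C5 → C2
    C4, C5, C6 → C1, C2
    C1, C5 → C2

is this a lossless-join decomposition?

Common attributes: U1 ∩ U2 = {C1, C4}.
Closure of {C1, C4}: C4 → C1, C5 applies, adding C5; C4, C5 → C2 applies, adding C2. So (C1, C4)⁺ = {C1, C2, C4, C5}.
This closure contains every attribute of U1, so U1 ∩ U2 → U1. The join is lossless.

Yes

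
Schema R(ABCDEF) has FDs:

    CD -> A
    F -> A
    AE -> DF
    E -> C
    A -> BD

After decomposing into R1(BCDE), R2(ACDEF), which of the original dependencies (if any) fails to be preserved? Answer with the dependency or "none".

Check A → BD: no single fragment contains all of {ABD}, and the restricted closure of {A} across the fragments never reaches {BD}.
CD → A is preserved.
F → A is preserved.
AE → DF is preserved.
E → C is preserved.

A -> BD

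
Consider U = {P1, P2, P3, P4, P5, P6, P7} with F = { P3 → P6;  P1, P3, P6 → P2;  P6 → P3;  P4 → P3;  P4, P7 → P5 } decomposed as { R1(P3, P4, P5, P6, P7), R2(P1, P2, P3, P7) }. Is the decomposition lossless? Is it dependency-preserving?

Lossless test: (P3, P7)⁺ = {P3, P6, P7}, which is a superkey of neither fragment — lossy.
Dependency preservation: P1, P3, P6 → P2 is not contained in any single fragment, but the restricted closure of its left-hand side across the fragments still reaches the right-hand side; the remaining FDs each lie inside some fragment. All dependencies are preserved.

lossy but dependency-preserving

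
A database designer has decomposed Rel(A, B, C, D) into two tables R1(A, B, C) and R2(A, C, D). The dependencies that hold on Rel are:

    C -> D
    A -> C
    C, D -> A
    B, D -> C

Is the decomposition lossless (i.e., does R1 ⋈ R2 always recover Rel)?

Common attributes: R1 ∩ R2 = {A, C}.
Closure of {A, C}: C → D applies, adding D. So (A, C)⁺ = {A, C, D}.
This closure contains every attribute of R2, so R1 ∩ R2 → R2. The join is lossless.

Yes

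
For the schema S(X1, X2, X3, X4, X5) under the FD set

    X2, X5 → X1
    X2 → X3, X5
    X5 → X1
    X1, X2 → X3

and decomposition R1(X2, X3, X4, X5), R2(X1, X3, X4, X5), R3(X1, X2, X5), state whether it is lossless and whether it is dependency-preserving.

lossless and dependency-preserving

Lossless test (chase): Rows 1 and 3 agree on X2, X5; apply X2, X5→X1 and equate their X1 entries. Rows 1 and 3 agree on X2; apply X2→X3, X5 and equate their X3, X5 entries. Row 1 is now all distinguished symbols — the join is lossless.
Dependency preservation: X1, X2 → X3 is not contained in any single fragment, but the restricted closure of its left-hand side across the fragments still reaches the right-hand side; the remaining FDs each lie inside some fragment. All dependencies are preserved.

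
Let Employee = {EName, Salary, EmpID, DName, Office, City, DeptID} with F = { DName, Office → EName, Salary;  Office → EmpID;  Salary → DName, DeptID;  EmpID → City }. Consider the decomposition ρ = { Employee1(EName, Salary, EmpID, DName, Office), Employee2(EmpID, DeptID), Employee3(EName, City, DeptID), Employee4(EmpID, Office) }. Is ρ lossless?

No

Chase test. Columns are EName, Salary, EmpID, DName, Office, City, DeptID; row i has aⱼ where attribute j ∈ Employeei, else bᵢⱼ.
Initial tableau (one row per fragment):
  row 1: a1 a2 a3 a4 a5 b16 b17
  row 2: b21 b22 a3 b24 b25 b26 a7
  row 3: a1 b32 b33 b34 b35 a6 a7
  row 4: b41 b42 a3 b44 a5 b46 b47
Rows 1 and 2 agree on EmpID; apply EmpID→City and equate their City entries.
Rows 1 and 4 agree on EmpID; apply EmpID→City and equate their City entries.
No row becomes fully distinguished — the join is lossy.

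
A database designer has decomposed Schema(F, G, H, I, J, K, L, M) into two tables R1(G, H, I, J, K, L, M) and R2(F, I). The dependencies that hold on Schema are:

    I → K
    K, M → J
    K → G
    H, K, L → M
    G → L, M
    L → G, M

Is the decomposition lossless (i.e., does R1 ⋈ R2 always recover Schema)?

No

Common attributes: R1 ∩ R2 = {I}.
Closure of {I}: I → K applies, adding K; K → G applies, adding G; G → L, M applies, adding L, M; K, M → J applies, adding J. So (I)⁺ = {G, I, J, K, L, M}.
The closure contains neither all of R1 = {G, H, I, J, K, L, M} nor all of R2 = {F, I}, so the common attributes are not a superkey of either fragment. The join is lossy.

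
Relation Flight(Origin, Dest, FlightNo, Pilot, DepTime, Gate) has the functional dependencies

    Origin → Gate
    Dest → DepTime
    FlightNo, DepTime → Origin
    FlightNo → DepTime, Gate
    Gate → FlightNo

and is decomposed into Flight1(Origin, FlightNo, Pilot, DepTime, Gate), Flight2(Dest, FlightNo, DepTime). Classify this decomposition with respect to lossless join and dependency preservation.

lossy but dependency-preserving

Lossless test: (FlightNo, DepTime)⁺ = {Origin, FlightNo, DepTime, Gate}, which is a superkey of neither fragment — lossy.
Dependency preservation: every FD's attributes lie within a single fragment, so each can be enforced locally — preserved.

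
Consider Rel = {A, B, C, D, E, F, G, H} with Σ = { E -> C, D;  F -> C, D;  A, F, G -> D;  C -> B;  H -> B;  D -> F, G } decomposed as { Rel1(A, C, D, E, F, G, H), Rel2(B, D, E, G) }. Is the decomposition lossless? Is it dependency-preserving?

lossless but not dependency-preserving

Lossless test: (D, E, G)⁺ = {B, C, D, E, F, G}, which contains all of one fragment — lossless.
Dependency preservation: the restricted closure of {C} across the fragments never reaches {B}, so C → B cannot be enforced without a join — not preserved.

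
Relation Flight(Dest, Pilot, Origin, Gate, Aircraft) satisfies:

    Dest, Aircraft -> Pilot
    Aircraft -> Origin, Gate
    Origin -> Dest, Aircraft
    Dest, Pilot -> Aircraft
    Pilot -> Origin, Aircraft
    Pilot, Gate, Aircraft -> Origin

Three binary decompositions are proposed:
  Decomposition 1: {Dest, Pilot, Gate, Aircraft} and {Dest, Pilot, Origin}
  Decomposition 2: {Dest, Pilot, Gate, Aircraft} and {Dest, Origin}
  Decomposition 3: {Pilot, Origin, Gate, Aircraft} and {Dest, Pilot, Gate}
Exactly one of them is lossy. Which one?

Decomposition 1: common = {Dest, Pilot}, closure = {Dest, Pilot, Origin, Gate, Aircraft} → lossless.
Decomposition 2: common = {Dest}, closure = {Dest} → lossy.
Decomposition 3: common = {Pilot, Gate}, closure = {Dest, Pilot, Origin, Gate, Aircraft} → lossless.

Decomposition 2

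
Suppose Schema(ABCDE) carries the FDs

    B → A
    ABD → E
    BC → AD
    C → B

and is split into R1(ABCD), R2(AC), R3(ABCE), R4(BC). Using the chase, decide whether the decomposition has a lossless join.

Chase test. Columns are ABCDE; row i has aⱼ where attribute j ∈ Ri, else bᵢⱼ.
Initial tableau (one row per fragment):
  row 1: a1 a2 a3 a4 b15
  row 2: a1 b22 a3 b24 b25
  row 3: a1 a2 a3 b34 a5
  row 4: b41 a2 a3 b44 b45
Rows 1 and 4 agree on B; apply B→A and equate their A entries.
Rows 1 and 3 agree on BC; apply BC→AD and equate their AD entries.
Rows 1 and 4 agree on BC; apply BC→AD and equate their AD entries.
Rows 1 and 2 agree on C; apply C→B and equate their B entries.
Rows 1 and 3 agree on ABD; apply ABD→E and equate their E entries.
Rows 1 and 4 agree on ABD; apply ABD→E and equate their E entries.
Rows 1 and 2 agree on BC; apply BC→AD and equate their AD entries.
Rows 1 and 2 agree on ABD; apply ABD→E and equate their E entries.
Row 1 is now all distinguished symbols — the join is lossless.

Yes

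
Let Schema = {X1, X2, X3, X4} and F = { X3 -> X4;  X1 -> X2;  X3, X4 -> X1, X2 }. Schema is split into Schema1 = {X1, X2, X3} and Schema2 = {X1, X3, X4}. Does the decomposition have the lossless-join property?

Common attributes: Schema1 ∩ Schema2 = {X1, X3}.
Closure of {X1, X3}: X3 → X4 applies, adding X4; X1 → X2 applies, adding X2. So (X1, X3)⁺ = {X1, X2, X3, X4}.
This closure contains every attribute of Schema1, so Schema1 ∩ Schema2 → Schema1. The join is lossless.

Yes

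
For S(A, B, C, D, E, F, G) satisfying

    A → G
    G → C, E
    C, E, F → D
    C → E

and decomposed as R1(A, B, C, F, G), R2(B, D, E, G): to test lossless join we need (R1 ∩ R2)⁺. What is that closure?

R1 ∩ R2 = {B, G}.
G → C, E applies, adding C, E
Closure: {B, C, E, G}.

B, C, E, G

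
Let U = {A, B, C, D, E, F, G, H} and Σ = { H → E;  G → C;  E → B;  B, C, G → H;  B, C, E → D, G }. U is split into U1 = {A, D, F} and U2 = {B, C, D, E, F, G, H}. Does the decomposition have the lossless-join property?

Common attributes: U1 ∩ U2 = {D, F}.
No dependency enlarges {D, F}, so (D, F)⁺ = {D, F}.
The closure contains neither all of U1 = {A, D, F} nor all of U2 = {B, C, D, E, F, G, H}, so the common attributes are not a superkey of either fragment. The join is lossy.

No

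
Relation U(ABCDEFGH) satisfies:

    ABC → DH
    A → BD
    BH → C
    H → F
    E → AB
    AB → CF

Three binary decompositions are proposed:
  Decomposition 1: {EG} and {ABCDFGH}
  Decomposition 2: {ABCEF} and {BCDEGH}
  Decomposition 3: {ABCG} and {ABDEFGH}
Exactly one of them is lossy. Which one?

Decomposition 1: common = {G}, closure = {G} → lossy.
Decomposition 2: common = {BCE}, closure = {ABCDEFH} → lossless.
Decomposition 3: common = {ABG}, closure = {ABCDFGH} → lossless.

Decomposition 1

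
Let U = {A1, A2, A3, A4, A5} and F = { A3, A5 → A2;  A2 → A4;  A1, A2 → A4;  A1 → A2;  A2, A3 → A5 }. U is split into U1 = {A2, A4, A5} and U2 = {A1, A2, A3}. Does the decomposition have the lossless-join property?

Common attributes: U1 ∩ U2 = {A2}.
Closure of {A2}: A2 → A4 applies, adding A4. So (A2)⁺ = {A2, A4}.
The closure contains neither all of U1 = {A2, A4, A5} nor all of U2 = {A1, A2, A3}, so the common attributes are not a superkey of either fragment. The join is lossy.

No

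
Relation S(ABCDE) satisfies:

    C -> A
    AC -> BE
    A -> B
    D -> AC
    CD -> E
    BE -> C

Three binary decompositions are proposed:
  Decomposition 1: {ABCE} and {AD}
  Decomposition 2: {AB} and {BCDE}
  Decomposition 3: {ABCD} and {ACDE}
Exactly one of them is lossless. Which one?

Decomposition 1: common = {A}, closure = {AB} → lossy.
Decomposition 2: common = {B}, closure = {B} → lossy.
Decomposition 3: common = {ACD}, closure = {ABCDE} → lossless.

Decomposition 3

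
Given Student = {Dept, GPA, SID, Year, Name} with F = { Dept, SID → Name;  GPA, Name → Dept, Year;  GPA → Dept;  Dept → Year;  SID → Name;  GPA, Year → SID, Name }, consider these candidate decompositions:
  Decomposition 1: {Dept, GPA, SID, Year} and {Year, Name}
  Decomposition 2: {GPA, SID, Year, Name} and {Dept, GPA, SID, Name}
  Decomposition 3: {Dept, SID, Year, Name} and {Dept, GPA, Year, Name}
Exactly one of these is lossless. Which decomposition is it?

Decomposition 1: common = {Year}, closure = {Year} → lossy.
Decomposition 2: common = {GPA, SID, Name}, closure = {Dept, GPA, SID, Year, Name} → lossless.
Decomposition 3: common = {Dept, Year, Name}, closure = {Dept, Year, Name} → lossy.

Decomposition 2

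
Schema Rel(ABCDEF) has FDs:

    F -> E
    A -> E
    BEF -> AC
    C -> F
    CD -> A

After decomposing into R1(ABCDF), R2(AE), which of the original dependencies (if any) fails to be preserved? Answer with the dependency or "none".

F -> E

Check F → E: no single fragment contains all of {EF}, and the restricted closure of {F} across the fragments never reaches {E}.
A → E is preserved.
BEF → AC is preserved.
C → F is preserved.
CD → A is preserved.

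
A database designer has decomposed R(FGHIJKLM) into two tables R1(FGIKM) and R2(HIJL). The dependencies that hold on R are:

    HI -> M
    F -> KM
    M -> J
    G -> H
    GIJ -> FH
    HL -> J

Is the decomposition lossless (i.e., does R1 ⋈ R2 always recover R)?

Common attributes: R1 ∩ R2 = {I}.
No dependency enlarges {I}, so (I)⁺ = {I}.
The closure contains neither all of R1 = {FGIKM} nor all of R2 = {HIJL}, so the common attributes are not a superkey of either fragment. The join is lossy.

No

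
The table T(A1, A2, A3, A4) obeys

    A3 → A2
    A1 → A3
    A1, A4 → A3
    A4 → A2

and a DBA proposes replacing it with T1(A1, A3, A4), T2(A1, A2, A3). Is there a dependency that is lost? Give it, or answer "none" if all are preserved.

Check A4 → A2: no single fragment contains all of {A2, A4}, and the restricted closure of {A4} across the fragments never reaches {A2}.
A3 → A2 is preserved.
A1 → A3 is preserved.
A1, A4 → A3 is preserved.

A4 → A2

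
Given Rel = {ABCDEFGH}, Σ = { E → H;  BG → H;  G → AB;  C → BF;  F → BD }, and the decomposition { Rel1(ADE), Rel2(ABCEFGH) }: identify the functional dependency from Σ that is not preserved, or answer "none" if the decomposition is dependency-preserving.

F → BD

Check F → BD: no single fragment contains all of {BDF}, and the restricted closure of {F} across the fragments never reaches {BD}.
E → H is preserved.
BG → H is preserved.
G → AB is preserved.
C → BF is preserved.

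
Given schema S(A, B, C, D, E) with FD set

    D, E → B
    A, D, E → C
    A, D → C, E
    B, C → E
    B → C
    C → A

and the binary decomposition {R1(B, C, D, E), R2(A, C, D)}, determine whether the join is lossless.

Common attributes: R1 ∩ R2 = {C, D}.
Closure of {C, D}: C → A applies, adding A; A, D → C, E applies, adding E; D, E → B applies, adding B. So (C, D)⁺ = {A, B, C, D, E}.
This closure contains every attribute of R1, so R1 ∩ R2 → R1. The join is lossless.

Yes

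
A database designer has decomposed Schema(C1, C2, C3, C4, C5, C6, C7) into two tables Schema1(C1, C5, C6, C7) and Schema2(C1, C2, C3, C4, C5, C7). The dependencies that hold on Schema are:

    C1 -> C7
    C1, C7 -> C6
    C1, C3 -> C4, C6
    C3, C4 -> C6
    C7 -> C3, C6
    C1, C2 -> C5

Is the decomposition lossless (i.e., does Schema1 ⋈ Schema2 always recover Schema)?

Common attributes: Schema1 ∩ Schema2 = {C1, C5, C7}.
Closure of {C1, C5, C7}: C1, C7 → C6 applies, adding C6; C7 → C3, C6 applies, adding C3; C1, C3 → C4, C6 applies, adding C4. So (C1, C5, C7)⁺ = {C1, C3, C4, C5, C6, C7}.
This closure contains every attribute of Schema1, so Schema1 ∩ Schema2 → Schema1. The join is lossless.

Yes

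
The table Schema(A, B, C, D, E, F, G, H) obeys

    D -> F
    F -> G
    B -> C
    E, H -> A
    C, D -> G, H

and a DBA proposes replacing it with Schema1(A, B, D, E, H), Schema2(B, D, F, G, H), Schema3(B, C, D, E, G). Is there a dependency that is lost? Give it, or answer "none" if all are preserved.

Check C, D → G, H: no single fragment contains all of {C, D, G, H}, and the restricted closure of {C, D} across the fragments never reaches {G, H}.
D → F is preserved.
F → G is preserved.
B → C is preserved.
E, H → A is preserved.

C, D -> G, H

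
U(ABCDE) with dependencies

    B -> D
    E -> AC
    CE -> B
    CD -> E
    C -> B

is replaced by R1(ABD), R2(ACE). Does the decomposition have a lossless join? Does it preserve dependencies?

Lossless test: (A)⁺ = {A}, which is a superkey of neither fragment — lossy.
Dependency preservation: the restricted closure of {CE} across the fragments never reaches {B}, so CE → B cannot be enforced without a join — not preserved.

lossy and not dependency-preserving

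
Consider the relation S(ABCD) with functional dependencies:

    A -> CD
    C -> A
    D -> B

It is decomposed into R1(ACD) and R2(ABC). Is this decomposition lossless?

Common attributes: R1 ∩ R2 = {AC}.
Closure of {AC}: A → CD applies, adding D; D → B applies, adding B. So (AC)⁺ = {ABCD}.
This closure contains every attribute of R1, so R1 ∩ R2 → R1. The join is lossless.

Yes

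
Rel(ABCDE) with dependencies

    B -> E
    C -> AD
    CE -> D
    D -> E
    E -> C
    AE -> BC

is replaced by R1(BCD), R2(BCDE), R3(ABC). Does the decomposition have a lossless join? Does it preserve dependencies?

Lossless test (chase): Rows 1 and 2 agree on B; apply B→E and equate their E entries. Rows 1 and 3 agree on B; apply B→E and equate their E entries. Rows 1 and 2 agree on C; apply C→AD and equate their AD entries. Rows 1 and 3 agree on C; apply C→AD and equate their AD entries. Row 1 is now all distinguished symbols — the join is lossless.
Dependency preservation: C → AD; AE → BC are not contained in any single fragment, but the restricted closure of each left-hand side across the fragments still reaches the right-hand side; the remaining FDs each lie inside some fragment. All dependencies are preserved.

lossless and dependency-preserving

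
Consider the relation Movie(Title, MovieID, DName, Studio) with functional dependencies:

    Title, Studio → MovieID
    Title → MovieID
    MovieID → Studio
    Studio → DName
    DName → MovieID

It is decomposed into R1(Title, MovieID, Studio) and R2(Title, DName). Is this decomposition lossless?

Yes

Common attributes: R1 ∩ R2 = {Title}.
Closure of {Title}: Title → MovieID applies, adding MovieID; MovieID → Studio applies, adding Studio; Studio → DName applies, adding DName. So (Title)⁺ = {Title, MovieID, DName, Studio}.
This closure contains every attribute of R1, so R1 ∩ R2 → R1. The join is lossless.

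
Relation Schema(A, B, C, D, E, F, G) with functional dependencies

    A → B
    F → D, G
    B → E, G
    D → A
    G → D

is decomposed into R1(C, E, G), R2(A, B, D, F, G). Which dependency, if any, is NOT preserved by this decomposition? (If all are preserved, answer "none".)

A → B lies within R2.
F → D, G lies within R2.
B → E, G: restricted closure across fragments reaches E, G.
D → A lies within R2.
G → D lies within R2.
Every dependency is enforceable on the fragments, so the decomposition is dependency-preserving.

none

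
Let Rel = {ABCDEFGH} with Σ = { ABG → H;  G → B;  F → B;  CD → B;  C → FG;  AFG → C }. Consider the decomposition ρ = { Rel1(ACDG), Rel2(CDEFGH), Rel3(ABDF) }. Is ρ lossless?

Chase test. Columns are ABCDEFGH; row i has aⱼ where attribute j ∈ Reli, else bᵢⱼ.
Initial tableau (one row per fragment):
  row 1: a1 b12 a3 a4 b15 b16 a7 b18
  row 2: b21 b22 a3 a4 a5 a6 a7 a8
  row 3: a1 a2 b33 a4 b35 a6 b37 b38
Rows 1 and 2 agree on G; apply G→B and equate their B entries.
Rows 2 and 3 agree on F; apply F→B and equate their B entries.
Rows 1 and 2 agree on C; apply C→FG and equate their FG entries.
No row becomes fully distinguished — the join is lossy.

No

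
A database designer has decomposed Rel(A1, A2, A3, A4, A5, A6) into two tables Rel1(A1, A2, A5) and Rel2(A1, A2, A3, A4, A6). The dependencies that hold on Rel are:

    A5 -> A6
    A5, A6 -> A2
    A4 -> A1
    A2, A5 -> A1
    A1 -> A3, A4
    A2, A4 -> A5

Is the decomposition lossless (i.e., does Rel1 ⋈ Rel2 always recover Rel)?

Common attributes: Rel1 ∩ Rel2 = {A1, A2}.
Closure of {A1, A2}: A1 → A3, A4 applies, adding A3, A4; A2, A4 → A5 applies, adding A5; A5 → A6 applies, adding A6. So (A1, A2)⁺ = {A1, A2, A3, A4, A5, A6}.
This closure contains every attribute of Rel1, so Rel1 ∩ Rel2 → Rel1. The join is lossless.

Yes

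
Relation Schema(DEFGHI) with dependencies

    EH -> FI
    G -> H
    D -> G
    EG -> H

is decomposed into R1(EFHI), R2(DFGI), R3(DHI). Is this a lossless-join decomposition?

Chase test. Columns are DEFGHI; row i has aⱼ where attribute j ∈ Ri, else bᵢⱼ.
Initial tableau (one row per fragment):
  row 1: b11 a2 a3 b14 a5 a6
  row 2: a1 b22 a3 a4 b25 a6
  row 3: a1 b32 b33 b34 a5 a6
Rows 2 and 3 agree on D; apply D→G and equate their G entries.
Rows 2 and 3 agree on G; apply G→H and equate their H entries.
No row becomes fully distinguished — the join is lossy.

No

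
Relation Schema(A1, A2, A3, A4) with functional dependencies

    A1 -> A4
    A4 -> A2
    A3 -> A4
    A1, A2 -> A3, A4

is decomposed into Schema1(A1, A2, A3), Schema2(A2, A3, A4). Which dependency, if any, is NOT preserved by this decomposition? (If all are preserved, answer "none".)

A1 → A4: restricted closure across fragments reaches A4.
A4 → A2 lies within Schema2.
A3 → A4 lies within Schema2.
A1, A2 → A3, A4: restricted closure across fragments reaches A3, A4.
Every dependency is enforceable on the fragments, so the decomposition is dependency-preserving.

none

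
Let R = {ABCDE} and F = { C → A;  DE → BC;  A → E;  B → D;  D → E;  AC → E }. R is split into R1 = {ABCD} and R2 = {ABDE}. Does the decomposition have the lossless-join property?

Yes

Common attributes: R1 ∩ R2 = {ABD}.
Closure of {ABD}: A → E applies, adding E; DE → BC applies, adding C. So (ABD)⁺ = {ABCDE}.
This closure contains every attribute of R1, so R1 ∩ R2 → R1. The join is lossless.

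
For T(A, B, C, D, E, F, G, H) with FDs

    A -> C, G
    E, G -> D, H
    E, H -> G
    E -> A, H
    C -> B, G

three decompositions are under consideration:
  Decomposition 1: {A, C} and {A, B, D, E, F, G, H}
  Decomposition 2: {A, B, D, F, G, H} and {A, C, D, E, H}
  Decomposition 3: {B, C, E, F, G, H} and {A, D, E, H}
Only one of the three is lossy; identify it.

Decomposition 1: common = {A}, closure = {A, B, C, G} → lossless.
Decomposition 2: common = {A, D, H}, closure = {A, B, C, D, G, H} → lossy.
Decomposition 3: common = {E, H}, closure = {A, B, C, D, E, G, H} → lossless.

Decomposition 2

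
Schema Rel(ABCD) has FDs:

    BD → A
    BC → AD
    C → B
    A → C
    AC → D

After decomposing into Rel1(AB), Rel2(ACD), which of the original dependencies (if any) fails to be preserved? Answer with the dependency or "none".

BD → A

Check BD → A: no single fragment contains all of {ABD}, and the restricted closure of {BD} across the fragments never reaches {A}.
BC → AD is preserved.
C → B is preserved.
A → C is preserved.
AC → D is preserved.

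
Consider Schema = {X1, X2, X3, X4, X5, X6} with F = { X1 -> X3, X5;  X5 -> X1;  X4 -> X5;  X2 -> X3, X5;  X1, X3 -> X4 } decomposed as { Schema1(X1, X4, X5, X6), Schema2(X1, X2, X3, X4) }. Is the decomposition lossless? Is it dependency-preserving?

lossy but dependency-preserving

Lossless test: (X1, X4)⁺ = {X1, X3, X4, X5}, which is a superkey of neither fragment — lossy.
Dependency preservation: X1 → X3, X5; X2 → X3, X5 are not contained in any single fragment, but the restricted closure of each left-hand side across the fragments still reaches the right-hand side; the remaining FDs each lie inside some fragment. All dependencies are preserved.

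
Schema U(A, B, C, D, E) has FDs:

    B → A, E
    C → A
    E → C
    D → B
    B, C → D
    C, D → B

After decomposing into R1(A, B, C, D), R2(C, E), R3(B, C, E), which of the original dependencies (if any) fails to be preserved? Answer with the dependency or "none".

B → A, E: restricted closure across fragments reaches A, E.
C → A lies within R1.
E → C lies within R2.
D → B lies within R1.
B, C → D lies within R1.
C, D → B lies within R1.
Every dependency is enforceable on the fragments, so the decomposition is dependency-preserving.

none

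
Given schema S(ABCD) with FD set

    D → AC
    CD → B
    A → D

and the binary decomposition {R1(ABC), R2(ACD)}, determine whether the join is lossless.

Yes

Common attributes: R1 ∩ R2 = {AC}.
Closure of {AC}: A → D applies, adding D; CD → B applies, adding B. So (AC)⁺ = {ABCD}.
This closure contains every attribute of R1, so R1 ∩ R2 → R1. The join is lossless.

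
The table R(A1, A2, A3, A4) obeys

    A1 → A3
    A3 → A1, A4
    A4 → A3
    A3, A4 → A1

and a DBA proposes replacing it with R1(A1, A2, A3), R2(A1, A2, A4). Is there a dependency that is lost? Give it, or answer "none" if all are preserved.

none

A1 → A3 lies within R1.
A3 → A1, A4: restricted closure across fragments reaches A1, A4.
A4 → A3: restricted closure across fragments reaches A3.
A3, A4 → A1: restricted closure across fragments reaches A1.
Every dependency is enforceable on the fragments, so the decomposition is dependency-preserving.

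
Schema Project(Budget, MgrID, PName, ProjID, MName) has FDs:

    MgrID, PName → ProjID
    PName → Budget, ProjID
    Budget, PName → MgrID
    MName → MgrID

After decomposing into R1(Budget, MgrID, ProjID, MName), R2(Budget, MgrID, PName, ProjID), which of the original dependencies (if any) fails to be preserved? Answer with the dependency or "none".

MgrID, PName → ProjID lies within R2.
PName → Budget, ProjID lies within R2.
Budget, PName → MgrID lies within R2.
MName → MgrID lies within R1.
Every dependency is enforceable on the fragments, so the decomposition is dependency-preserving.

none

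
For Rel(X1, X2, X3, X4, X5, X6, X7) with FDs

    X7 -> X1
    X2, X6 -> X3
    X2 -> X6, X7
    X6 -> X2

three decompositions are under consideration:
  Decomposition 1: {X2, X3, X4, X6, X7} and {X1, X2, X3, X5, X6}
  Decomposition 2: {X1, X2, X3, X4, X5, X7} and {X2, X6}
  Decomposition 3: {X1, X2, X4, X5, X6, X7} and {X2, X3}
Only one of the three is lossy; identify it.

Decomposition 1: common = {X2, X3, X6}, closure = {X1, X2, X3, X6, X7} → lossy.
Decomposition 2: common = {X2}, closure = {X1, X2, X3, X6, X7} → lossless.
Decomposition 3: common = {X2}, closure = {X1, X2, X3, X6, X7} → lossless.

Decomposition 1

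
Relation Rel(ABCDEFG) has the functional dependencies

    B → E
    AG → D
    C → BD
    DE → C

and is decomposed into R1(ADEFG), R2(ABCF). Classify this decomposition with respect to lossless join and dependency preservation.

lossy and not dependency-preserving

Lossless test: (AF)⁺ = {AF}, which is a superkey of neither fragment — lossy.
Dependency preservation: the restricted closure of {B} across the fragments never reaches {E}, so B → E cannot be enforced without a join — not preserved.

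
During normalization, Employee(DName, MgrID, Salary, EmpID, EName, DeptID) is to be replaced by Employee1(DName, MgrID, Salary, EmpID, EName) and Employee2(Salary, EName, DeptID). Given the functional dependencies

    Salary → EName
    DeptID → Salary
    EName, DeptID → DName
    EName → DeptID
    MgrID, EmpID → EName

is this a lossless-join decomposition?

Yes

Common attributes: Employee1 ∩ Employee2 = {Salary, EName}.
Closure of {Salary, EName}: EName → DeptID applies, adding DeptID; EName, DeptID → DName applies, adding DName. So (Salary, EName)⁺ = {DName, Salary, EName, DeptID}.
This closure contains every attribute of Employee2, so Employee1 ∩ Employee2 → Employee2. The join is lossless.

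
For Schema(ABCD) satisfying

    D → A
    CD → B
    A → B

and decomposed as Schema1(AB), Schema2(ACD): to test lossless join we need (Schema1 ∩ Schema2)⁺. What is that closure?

AB

Schema1 ∩ Schema2 = {A}.
A → B applies, adding B
Closure: {AB}.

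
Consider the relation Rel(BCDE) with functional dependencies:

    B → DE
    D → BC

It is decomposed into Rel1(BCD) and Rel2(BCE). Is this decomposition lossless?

Common attributes: Rel1 ∩ Rel2 = {BC}.
Closure of {BC}: B → DE applies, adding DE. So (BC)⁺ = {BCDE}.
This closure contains every attribute of Rel1, so Rel1 ∩ Rel2 → Rel1. The join is lossless.

Yes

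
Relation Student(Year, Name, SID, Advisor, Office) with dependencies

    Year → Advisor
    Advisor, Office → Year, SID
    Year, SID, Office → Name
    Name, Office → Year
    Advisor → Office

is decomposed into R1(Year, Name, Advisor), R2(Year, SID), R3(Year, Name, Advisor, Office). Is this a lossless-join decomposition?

Chase test. Columns are Year, Name, SID, Advisor, Office; row i has aⱼ where attribute j ∈ Ri, else bᵢⱼ.
Initial tableau (one row per fragment):
  row 1: a1 a2 b13 a4 b15
  row 2: a1 b22 a3 b24 b25
  row 3: a1 a2 b33 a4 a5
Rows 1 and 2 agree on Year; apply Year→Advisor and equate their Advisor entries.
Rows 1 and 2 agree on Advisor; apply Advisor→Office and equate their Office entries.
Rows 1 and 3 agree on Advisor; apply Advisor→Office and equate their Office entries.
Rows 1 and 2 agree on Advisor, Office; apply Advisor, Office→Year, SID and equate their Year, SID entries.
Rows 1 and 3 agree on Advisor, Office; apply Advisor, Office→Year, SID and equate their Year, SID entries.
Rows 1 and 2 agree on Year, SID, Office; apply Year, SID, Office→Name and equate their Name entries.
Row 1 is now all distinguished symbols — the join is lossless.

Yes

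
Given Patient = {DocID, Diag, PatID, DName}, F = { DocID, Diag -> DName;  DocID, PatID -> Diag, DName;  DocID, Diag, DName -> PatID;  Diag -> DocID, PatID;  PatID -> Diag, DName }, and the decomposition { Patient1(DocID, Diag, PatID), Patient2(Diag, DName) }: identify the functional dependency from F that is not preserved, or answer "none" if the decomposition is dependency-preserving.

none

DocID, Diag → DName: restricted closure across fragments reaches DName.
DocID, PatID → Diag, DName: restricted closure across fragments reaches Diag, DName.
DocID, Diag, DName → PatID: restricted closure across fragments reaches PatID.
Diag → DocID, PatID lies within Patient1.
PatID → Diag, DName: restricted closure across fragments reaches Diag, DName.
Every dependency is enforceable on the fragments, so the decomposition is dependency-preserving.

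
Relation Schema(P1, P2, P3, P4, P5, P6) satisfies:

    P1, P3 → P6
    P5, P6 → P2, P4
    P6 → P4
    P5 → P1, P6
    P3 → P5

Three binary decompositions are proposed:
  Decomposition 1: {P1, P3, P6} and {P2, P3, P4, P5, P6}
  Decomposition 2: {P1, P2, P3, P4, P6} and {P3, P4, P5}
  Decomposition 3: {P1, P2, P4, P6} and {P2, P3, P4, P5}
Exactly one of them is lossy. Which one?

Decomposition 3

Decomposition 1: common = {P3, P6}, closure = {P1, P2, P3, P4, P5, P6} → lossless.
Decomposition 2: common = {P3, P4}, closure = {P1, P2, P3, P4, P5, P6} → lossless.
Decomposition 3: common = {P2, P4}, closure = {P2, P4} → lossy.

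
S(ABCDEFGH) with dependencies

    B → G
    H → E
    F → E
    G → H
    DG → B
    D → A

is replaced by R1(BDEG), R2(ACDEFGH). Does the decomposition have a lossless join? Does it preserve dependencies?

lossless and dependency-preserving

Lossless test: (DEG)⁺ = {ABDEGH}, which contains all of one fragment — lossless.
Dependency preservation: every FD's attributes lie within a single fragment, so each can be enforced locally — preserved.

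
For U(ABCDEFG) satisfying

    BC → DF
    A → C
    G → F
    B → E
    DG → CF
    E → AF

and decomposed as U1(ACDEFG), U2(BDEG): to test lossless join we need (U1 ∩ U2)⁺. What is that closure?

U1 ∩ U2 = {DEG}.
G → F applies, adding F
DG → CF applies, adding C
E → AF applies, adding A
Closure: {ACDEFG}.

ACDEFG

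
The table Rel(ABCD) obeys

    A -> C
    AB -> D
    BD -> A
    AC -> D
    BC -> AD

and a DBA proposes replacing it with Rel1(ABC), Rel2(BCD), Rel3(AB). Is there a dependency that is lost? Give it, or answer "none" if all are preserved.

AC -> D

Check AC → D: no single fragment contains all of {ACD}, and the restricted closure of {AC} across the fragments never reaches {D}.
A → C is preserved.
AB → D is preserved.
BD → A is preserved.
BC → AD is preserved.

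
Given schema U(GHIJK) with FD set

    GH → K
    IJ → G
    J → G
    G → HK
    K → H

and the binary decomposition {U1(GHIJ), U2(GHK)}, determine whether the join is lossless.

Yes

Common attributes: U1 ∩ U2 = {GH}.
Closure of {GH}: GH → K applies, adding K. So (GH)⁺ = {GHK}.
This closure contains every attribute of U2, so U1 ∩ U2 → U2. The join is lossless.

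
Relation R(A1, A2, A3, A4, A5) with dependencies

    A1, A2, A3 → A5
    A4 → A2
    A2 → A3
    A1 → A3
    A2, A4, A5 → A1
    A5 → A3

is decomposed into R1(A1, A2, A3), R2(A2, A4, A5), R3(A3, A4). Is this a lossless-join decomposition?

Chase test. Columns are A1, A2, A3, A4, A5; row i has aⱼ where attribute j ∈ Ri, else bᵢⱼ.
Initial tableau (one row per fragment):
  row 1: a1 a2 a3 b14 b15
  row 2: b21 a2 b23 a4 a5
  row 3: b31 b32 a3 a4 b35
Rows 2 and 3 agree on A4; apply A4→A2 and equate their A2 entries.
Rows 1 and 2 agree on A2; apply A2→A3 and equate their A3 entries.
No row becomes fully distinguished — the join is lossy.

No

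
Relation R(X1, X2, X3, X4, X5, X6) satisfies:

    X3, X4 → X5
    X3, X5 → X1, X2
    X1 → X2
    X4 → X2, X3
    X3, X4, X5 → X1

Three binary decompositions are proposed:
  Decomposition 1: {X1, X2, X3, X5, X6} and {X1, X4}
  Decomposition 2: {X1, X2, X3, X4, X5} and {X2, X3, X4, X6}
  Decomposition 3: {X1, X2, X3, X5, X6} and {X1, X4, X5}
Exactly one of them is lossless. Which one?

Decomposition 2

Decomposition 1: common = {X1}, closure = {X1, X2} → lossy.
Decomposition 2: common = {X2, X3, X4}, closure = {X1, X2, X3, X4, X5} → lossless.
Decomposition 3: common = {X1, X5}, closure = {X1, X2, X5} → lossy.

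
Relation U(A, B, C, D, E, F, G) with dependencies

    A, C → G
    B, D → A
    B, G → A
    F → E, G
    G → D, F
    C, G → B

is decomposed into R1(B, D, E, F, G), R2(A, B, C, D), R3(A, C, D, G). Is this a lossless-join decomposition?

Yes

Chase test. Columns are A, B, C, D, E, F, G; row i has aⱼ where attribute j ∈ Ri, else bᵢⱼ.
Initial tableau (one row per fragment):
  row 1: b11 a2 b13 a4 a5 a6 a7
  row 2: a1 a2 a3 a4 b25 b26 b27
  row 3: a1 b32 a3 a4 b35 b36 a7
Rows 2 and 3 agree on A, C; apply A, C→G and equate their G entries.
Rows 1 and 2 agree on B, D; apply B, D→A and equate their A entries.
Rows 1 and 2 agree on G; apply G→D, F and equate their D, F entries.
Rows 1 and 3 agree on G; apply G→D, F and equate their D, F entries.
Rows 2 and 3 agree on C, G; apply C, G→B and equate their B entries.
Rows 1 and 2 agree on F; apply F→E, G and equate their E, G entries.
Rows 1 and 3 agree on F; apply F→E, G and equate their E, G entries.
Row 2 is now all distinguished symbols — the join is lossless.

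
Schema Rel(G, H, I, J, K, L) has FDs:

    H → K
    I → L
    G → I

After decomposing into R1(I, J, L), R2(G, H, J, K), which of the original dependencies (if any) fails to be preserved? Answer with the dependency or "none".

G → I

Check G → I: no single fragment contains all of {G, I}, and the restricted closure of {G} across the fragments never reaches {I}.
H → K is preserved.
I → L is preserved.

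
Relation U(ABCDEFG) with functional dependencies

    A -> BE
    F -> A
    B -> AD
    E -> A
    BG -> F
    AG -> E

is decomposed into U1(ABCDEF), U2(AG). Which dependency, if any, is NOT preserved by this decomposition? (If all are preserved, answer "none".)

Check BG → F: no single fragment contains all of {BFG}, and the restricted closure of {BG} across the fragments never reaches {F}.
A → BE is preserved.
F → A is preserved.
B → AD is preserved.
E → A is preserved.
AG → E is preserved.

BG -> F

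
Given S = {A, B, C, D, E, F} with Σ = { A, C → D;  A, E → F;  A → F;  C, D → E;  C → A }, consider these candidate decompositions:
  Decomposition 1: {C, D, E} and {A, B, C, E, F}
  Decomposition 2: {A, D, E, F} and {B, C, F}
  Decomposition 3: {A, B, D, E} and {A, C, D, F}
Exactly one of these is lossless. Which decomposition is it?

Decomposition 1: common = {C, E}, closure = {A, C, D, E, F} → lossless.
Decomposition 2: common = {F}, closure = {F} → lossy.
Decomposition 3: common = {A, D}, closure = {A, D, F} → lossy.

Decomposition 1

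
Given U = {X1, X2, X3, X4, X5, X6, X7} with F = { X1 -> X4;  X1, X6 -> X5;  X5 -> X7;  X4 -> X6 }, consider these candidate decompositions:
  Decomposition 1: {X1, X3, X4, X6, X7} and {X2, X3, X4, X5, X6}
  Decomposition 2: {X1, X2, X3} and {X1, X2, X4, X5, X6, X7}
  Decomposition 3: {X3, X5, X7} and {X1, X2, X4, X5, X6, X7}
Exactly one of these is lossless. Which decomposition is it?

Decomposition 2

Decomposition 1: common = {X3, X4, X6}, closure = {X3, X4, X6} → lossy.
Decomposition 2: common = {X1, X2}, closure = {X1, X2, X4, X5, X6, X7} → lossless.
Decomposition 3: common = {X5, X7}, closure = {X5, X7} → lossy.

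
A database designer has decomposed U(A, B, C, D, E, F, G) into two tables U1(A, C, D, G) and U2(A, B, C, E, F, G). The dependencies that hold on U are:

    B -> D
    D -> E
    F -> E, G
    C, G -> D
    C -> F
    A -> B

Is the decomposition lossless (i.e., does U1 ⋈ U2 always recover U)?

Yes

Common attributes: U1 ∩ U2 = {A, C, G}.
Closure of {A, C, G}: C, G → D applies, adding D; C → F applies, adding F; A → B applies, adding B; D → E applies, adding E. So (A, C, G)⁺ = {A, B, C, D, E, F, G}.
This closure contains every attribute of U1, so U1 ∩ U2 → U1. The join is lossless.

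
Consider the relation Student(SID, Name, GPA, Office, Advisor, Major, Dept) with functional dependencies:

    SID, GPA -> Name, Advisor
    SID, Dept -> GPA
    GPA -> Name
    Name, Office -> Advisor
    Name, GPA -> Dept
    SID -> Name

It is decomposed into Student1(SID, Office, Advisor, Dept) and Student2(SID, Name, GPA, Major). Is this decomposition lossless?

No

Common attributes: Student1 ∩ Student2 = {SID}.
Closure of {SID}: SID → Name applies, adding Name. So (SID)⁺ = {SID, Name}.
The closure contains neither all of Student1 = {SID, Office, Advisor, Dept} nor all of Student2 = {SID, Name, GPA, Major}, so the common attributes are not a superkey of either fragment. The join is lossy.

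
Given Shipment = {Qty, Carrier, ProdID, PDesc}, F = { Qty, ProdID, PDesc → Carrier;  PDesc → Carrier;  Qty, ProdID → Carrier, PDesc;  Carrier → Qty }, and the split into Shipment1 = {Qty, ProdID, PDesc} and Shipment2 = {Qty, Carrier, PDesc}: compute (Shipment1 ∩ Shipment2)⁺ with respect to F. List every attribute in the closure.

Shipment1 ∩ Shipment2 = {Qty, PDesc}.
PDesc → Carrier applies, adding Carrier
Closure: {Qty, Carrier, PDesc}.

Qty, Carrier, PDesc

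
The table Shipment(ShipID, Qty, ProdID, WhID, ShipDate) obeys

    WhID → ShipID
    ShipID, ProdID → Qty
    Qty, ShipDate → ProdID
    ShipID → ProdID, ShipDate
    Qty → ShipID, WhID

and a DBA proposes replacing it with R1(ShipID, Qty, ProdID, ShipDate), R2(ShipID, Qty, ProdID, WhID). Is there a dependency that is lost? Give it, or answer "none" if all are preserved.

none

WhID → ShipID lies within R2.
ShipID, ProdID → Qty lies within R1.
Qty, ShipDate → ProdID lies within R1.
ShipID → ProdID, ShipDate lies within R1.
Qty → ShipID, WhID lies within R2.
Every dependency is enforceable on the fragments, so the decomposition is dependency-preserving.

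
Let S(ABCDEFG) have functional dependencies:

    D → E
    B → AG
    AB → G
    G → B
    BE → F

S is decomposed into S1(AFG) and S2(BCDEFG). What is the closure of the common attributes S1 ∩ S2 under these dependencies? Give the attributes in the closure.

ABFG

S1 ∩ S2 = {FG}.
G → B applies, adding B
B → AG applies, adding A
Closure: {ABFG}.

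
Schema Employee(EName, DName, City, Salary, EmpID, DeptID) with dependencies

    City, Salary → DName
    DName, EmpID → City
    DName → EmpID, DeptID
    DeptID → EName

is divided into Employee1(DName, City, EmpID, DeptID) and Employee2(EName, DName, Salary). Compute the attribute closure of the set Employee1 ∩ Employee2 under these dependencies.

EName, DName, City, EmpID, DeptID

Employee1 ∩ Employee2 = {DName}.
DName → EmpID, DeptID applies, adding EmpID, DeptID
DeptID → EName applies, adding EName
DName, EmpID → City applies, adding City
Closure: {EName, DName, City, EmpID, DeptID}.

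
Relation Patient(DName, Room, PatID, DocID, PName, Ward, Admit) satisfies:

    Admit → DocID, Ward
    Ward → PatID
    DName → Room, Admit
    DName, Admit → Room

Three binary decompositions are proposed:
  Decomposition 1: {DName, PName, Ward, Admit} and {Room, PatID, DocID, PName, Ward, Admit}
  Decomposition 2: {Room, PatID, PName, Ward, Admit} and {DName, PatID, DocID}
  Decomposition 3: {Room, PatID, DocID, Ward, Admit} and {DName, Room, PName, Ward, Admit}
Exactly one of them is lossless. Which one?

Decomposition 3

Decomposition 1: common = {PName, Ward, Admit}, closure = {PatID, DocID, PName, Ward, Admit} → lossy.
Decomposition 2: common = {PatID}, closure = {PatID} → lossy.
Decomposition 3: common = {Room, Ward, Admit}, closure = {Room, PatID, DocID, Ward, Admit} → lossless.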